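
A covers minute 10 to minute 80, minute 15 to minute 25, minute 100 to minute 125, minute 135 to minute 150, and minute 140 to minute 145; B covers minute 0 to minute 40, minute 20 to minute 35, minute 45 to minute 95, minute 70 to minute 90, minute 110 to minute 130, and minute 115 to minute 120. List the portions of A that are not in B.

First set merges to minute 10 to minute 80, minute 100 to minute 125, minute 135 to minute 150.
Second set merges to minute 0 to minute 40, minute 45 to minute 95, minute 110 to minute 130.
minute 10 to minute 80 minus B → minute 40 to minute 45.
minute 100 to minute 125 minus B → minute 100 to minute 110.
minute 135 to minute 150: no B overlap → unchanged.

minute 40 to minute 45, minute 100 to minute 110, minute 135 to minute 150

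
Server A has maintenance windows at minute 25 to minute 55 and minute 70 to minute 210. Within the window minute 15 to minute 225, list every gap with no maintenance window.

minute 15 to minute 25, minute 55 to minute 70, minute 210 to minute 225

The merged coverage is minute 25 to minute 55, minute 70 to minute 210.
Gaps within minute 15 to minute 225: minute 15 to minute 25, minute 55 to minute 70, minute 210 to minute 225.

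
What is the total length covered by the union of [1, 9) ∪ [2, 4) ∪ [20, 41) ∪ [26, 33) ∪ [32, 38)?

29

Merged: [1, 9), [20, 41).
Lengths: 8 + 21 = 29.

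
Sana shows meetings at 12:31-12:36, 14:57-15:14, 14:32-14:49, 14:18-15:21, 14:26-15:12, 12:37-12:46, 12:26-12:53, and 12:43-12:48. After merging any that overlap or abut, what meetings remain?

12:26-12:53, 14:18-15:21

Sort by start: 12:26-12:53, 12:31-12:36, 12:37-12:46, 12:43-12:48, 14:18-15:21, 14:26-15:12, 14:32-14:49, 14:57-15:14.
12:31-12:36 overlaps/touches 12:26-12:53 → extend to 12:26-12:53.
12:37-12:46 overlaps/touches 12:26-12:53 → extend to 12:26-12:53.
12:43-12:48 overlaps/touches 12:26-12:53 → extend to 12:26-12:53.
14:18-15:21 is disjoint → start new block.
14:26-15:12 overlaps/touches 14:18-15:21 → extend to 14:18-15:21.
14:32-14:49 overlaps/touches 14:18-15:21 → extend to 14:18-15:21.
14:57-15:14 overlaps/touches 14:18-15:21 → extend to 14:18-15:21.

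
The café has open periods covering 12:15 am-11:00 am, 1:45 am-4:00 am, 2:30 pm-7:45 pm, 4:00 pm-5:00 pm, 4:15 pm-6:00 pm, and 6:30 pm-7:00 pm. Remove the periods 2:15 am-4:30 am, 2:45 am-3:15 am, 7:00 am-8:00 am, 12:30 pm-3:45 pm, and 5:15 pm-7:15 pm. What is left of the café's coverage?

First set merges to 12:15 am-11:00 am, 2:30 pm-7:45 pm.
Second set merges to 2:15 am-4:30 am, 7:00 am-8:00 am, 12:30 pm-3:45 pm, 5:15 pm-7:15 pm.
12:15 am-11:00 am with B removed leaves 12:15 am-2:15 am, 4:30 am-7:00 am, 8:00 am-11:00 am.
2:30 pm-7:45 pm with B removed leaves 3:45 pm-5:15 pm, 7:15 pm-7:45 pm.

12:15 am-2:15 am, 4:30 am-7:00 am, 8:00 am-11:00 am, 3:45 pm-5:15 pm, 7:15 pm-7:45 pm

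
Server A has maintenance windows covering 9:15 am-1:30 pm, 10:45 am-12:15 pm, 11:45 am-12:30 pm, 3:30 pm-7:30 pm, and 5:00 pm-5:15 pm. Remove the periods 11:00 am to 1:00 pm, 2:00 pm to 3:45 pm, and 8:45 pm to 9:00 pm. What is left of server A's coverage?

9:15 am-11:00 am, 1:00 pm-1:30 pm, 3:45 pm-7:30 pm

First set merges to 9:15 am-1:30 pm, 3:30 pm-7:30 pm.
9:15 am-1:30 pm minus B → 9:15 am-11:00 am, 1:00 pm-1:30 pm.
3:30 pm-7:30 pm minus B → 3:45 pm-7:30 pm.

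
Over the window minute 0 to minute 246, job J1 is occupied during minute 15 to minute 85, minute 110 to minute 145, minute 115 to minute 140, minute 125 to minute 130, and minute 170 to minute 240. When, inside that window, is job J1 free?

minute 0 to minute 15, minute 85 to minute 110, minute 145 to minute 170, minute 240 to minute 246

The merged coverage is minute 15 to minute 85, minute 110 to minute 145, minute 170 to minute 240.
Complement within minute 0 to minute 246: minute 0 to minute 15, minute 85 to minute 110, minute 145 to minute 170, minute 240 to minute 246.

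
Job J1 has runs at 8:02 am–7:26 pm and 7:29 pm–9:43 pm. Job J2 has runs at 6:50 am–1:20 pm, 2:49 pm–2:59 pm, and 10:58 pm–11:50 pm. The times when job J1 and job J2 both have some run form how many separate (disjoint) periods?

A ∩ B = 8:02 am-1:20 pm, 2:49 pm-2:59 pm.
That is 2 disjoint pieces.

2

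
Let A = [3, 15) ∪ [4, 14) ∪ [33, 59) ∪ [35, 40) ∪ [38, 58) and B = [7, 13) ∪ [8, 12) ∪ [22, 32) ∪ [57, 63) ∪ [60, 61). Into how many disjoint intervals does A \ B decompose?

Merge the first list: [3, 15), [33, 59).
Merge the second list: [7, 13), [22, 32), [57, 63).
A \ B = [3, 7), [13, 15), [33, 57).
That is 3 disjoint pieces.

3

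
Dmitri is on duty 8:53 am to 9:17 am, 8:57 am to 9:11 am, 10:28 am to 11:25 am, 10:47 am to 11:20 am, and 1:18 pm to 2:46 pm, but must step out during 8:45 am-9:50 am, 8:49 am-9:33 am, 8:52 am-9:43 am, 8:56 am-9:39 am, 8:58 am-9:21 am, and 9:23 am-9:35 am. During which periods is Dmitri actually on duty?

10:28 am–11:25 am, 1:18 pm–2:46 pm

First set merges to 8:53 am–9:17 am, 10:28 am–11:25 am, 1:18 pm–2:46 pm.
Second set merges to 8:45 am–9:50 am.
8:53 am–9:17 am: entirely removed.
10:28 am–11:25 am: nothing removed.
1:18 pm–2:46 pm: nothing removed.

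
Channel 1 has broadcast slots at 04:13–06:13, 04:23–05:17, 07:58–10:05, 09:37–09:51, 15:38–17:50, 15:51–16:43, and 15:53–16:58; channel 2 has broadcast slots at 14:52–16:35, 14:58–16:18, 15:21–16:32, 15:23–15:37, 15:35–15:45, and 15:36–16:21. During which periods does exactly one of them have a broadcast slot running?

04:13-06:13, 07:58-10:05, 14:52-15:38, 16:35-17:50

A, merged: 04:13-06:13, 07:58-10:05, 15:38-17:50.
B, merged: 14:52-16:35.
A but not B: 04:13-06:13, 07:58-10:05, 16:35-17:50.
B but not A: 14:52-15:38.
Combining gives A △ B.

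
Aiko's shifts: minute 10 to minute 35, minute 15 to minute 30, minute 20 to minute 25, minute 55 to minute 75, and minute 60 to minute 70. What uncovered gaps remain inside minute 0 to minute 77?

minute 0 to minute 10, minute 35 to minute 55, minute 75 to minute 77

After merging, the occupied span is minute 10 to minute 35, minute 55 to minute 75.
Uncovered inside minute 0 to minute 77: minute 0 to minute 10, minute 35 to minute 55, minute 75 to minute 77.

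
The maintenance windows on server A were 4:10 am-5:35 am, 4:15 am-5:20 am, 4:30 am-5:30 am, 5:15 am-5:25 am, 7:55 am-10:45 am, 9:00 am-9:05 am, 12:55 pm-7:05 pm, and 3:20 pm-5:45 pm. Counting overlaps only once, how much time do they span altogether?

Merged: 4:10 am-5:35 am, 7:55 am-10:45 am, 12:55 pm-7:05 pm.
Lengths: 1 h 25 min + 2 h 50 min + 6 h 10 min = 10 h 25 min.

10 h 25 min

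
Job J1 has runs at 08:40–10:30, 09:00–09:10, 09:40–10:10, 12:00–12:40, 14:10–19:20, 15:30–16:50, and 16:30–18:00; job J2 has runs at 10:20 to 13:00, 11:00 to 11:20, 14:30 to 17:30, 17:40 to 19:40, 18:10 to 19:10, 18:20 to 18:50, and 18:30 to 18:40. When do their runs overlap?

10:20-10:30, 12:00-12:40, 14:30-17:30, 17:40-19:20

First set merges to 08:40-10:30, 12:00-12:40, 14:10-19:20.
Second set merges to 10:20-13:00, 14:30-17:30, 17:40-19:40.
08:40-10:30 meets the second set on 10:20-10:30.
12:00-12:40 meets the second set on 12:00-12:40.
14:10-19:20 meets the second set on 14:30-17:30, 17:40-19:20.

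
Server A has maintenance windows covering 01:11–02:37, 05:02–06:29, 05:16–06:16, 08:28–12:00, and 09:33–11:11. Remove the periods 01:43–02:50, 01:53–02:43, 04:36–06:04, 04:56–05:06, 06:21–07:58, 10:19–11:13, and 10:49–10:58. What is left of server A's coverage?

01:11–01:43, 06:04–06:21, 08:28–10:19, 11:13–12:00

A, merged: 01:11–02:37, 05:02–06:29, 08:28–12:00.
B, merged: 01:43–02:50, 04:36–06:04, 06:21–07:58, 10:19–11:13.
01:11–02:37 minus B → 01:11–01:43.
05:02–06:29 minus B → 06:04–06:21.
08:28–12:00 minus B → 08:28–10:19, 11:13–12:00.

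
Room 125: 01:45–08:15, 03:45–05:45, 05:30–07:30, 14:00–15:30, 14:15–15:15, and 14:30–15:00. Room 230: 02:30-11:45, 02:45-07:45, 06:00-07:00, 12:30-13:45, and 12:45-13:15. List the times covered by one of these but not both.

Merge the first list: 01:45–08:15, 14:00–15:30.
Merge the second list: 02:30–11:45, 12:30–13:45.
A \ B = 01:45–02:30, 14:00–15:30.
B \ A = 08:15–11:45, 12:30–13:45.
Union of the two gives the symmetric difference.

01:45–02:30, 08:15–11:45, 12:30–13:45, 14:00–15:30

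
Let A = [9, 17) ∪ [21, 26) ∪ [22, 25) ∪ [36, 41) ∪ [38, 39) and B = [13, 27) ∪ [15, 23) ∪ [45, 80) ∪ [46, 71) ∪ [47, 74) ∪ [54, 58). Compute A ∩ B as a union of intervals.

First set merges to [9, 17), [21, 26), [36, 41).
Second set merges to [13, 27), [45, 80).
[9, 17) ∩ B → [13, 17).
[21, 26) ∩ B → [21, 26).
[36, 41) meets no B interval.

[13, 17) ∪ [21, 26)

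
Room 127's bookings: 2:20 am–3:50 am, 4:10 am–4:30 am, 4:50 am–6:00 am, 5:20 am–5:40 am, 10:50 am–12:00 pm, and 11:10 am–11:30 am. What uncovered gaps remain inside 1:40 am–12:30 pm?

After merging, the occupied span is 2:20 am–3:50 am, 4:10 am–4:30 am, 4:50 am–6:00 am, 10:50 am–12:00 pm.
Uncovered inside 1:40 am–12:30 pm: 1:40 am–2:20 am, 3:50 am–4:10 am, 4:30 am–4:50 am, 6:00 am–10:50 am, 12:00 pm–12:30 pm.

1:40 am–2:20 am, 3:50 am–4:10 am, 4:30 am–4:50 am, 6:00 am–10:50 am, 12:00 pm–12:30 pm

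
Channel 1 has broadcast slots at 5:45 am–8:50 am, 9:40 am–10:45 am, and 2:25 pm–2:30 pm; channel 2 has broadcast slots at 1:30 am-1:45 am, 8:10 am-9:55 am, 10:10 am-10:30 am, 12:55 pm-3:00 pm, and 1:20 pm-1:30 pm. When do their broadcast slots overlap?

Merge the second list: 1:30 am–1:45 am, 8:10 am–9:55 am, 10:10 am–10:30 am, 12:55 pm–3:00 pm.
5:45 am–8:50 am overlaps B on 8:10 am–8:50 am.
9:40 am–10:45 am overlaps B on 9:40 am–9:55 am, 10:10 am–10:30 am.
2:25 pm–2:30 pm overlaps B on 2:25 pm–2:30 pm.

8:10 am–8:50 am, 9:40 am–9:55 am, 10:10 am–10:30 am, 2:25 pm–2:30 pm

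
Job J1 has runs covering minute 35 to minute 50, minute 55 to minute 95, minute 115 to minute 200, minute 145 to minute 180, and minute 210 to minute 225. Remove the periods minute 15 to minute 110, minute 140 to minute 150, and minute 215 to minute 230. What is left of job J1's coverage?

A, merged: minute 35 to minute 50, minute 55 to minute 95, minute 115 to minute 200, minute 210 to minute 225.
minute 35 to minute 50 lies entirely inside B → drops out.
minute 55 to minute 95 lies entirely inside B → drops out.
minute 115 to minute 200 with B removed leaves minute 115 to minute 140, minute 150 to minute 200.
minute 210 to minute 225 with B removed leaves minute 210 to minute 215.

minute 115 to minute 140, minute 150 to minute 200, minute 210 to minute 215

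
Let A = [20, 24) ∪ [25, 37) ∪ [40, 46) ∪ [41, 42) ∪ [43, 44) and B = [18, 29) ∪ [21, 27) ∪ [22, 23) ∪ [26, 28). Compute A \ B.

First set merges to [20, 24), [25, 37), [40, 46).
Second set merges to [18, 29).
[20, 24): entirely removed.
[25, 37) \ B = [29, 37).
[40, 46): nothing removed.

[29, 37) ∪ [40, 46)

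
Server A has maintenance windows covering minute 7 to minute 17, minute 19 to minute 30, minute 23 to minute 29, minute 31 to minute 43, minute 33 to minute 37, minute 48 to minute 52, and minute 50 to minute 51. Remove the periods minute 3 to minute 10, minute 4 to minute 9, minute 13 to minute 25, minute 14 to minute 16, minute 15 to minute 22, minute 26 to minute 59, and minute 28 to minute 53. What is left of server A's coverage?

minute 10 to minute 13, minute 25 to minute 26

A, merged: minute 7 to minute 17, minute 19 to minute 30, minute 31 to minute 43, minute 48 to minute 52.
B, merged: minute 3 to minute 10, minute 13 to minute 25, minute 26 to minute 59.
minute 7 to minute 17 with B removed leaves minute 10 to minute 13.
minute 19 to minute 30 with B removed leaves minute 25 to minute 26.
minute 31 to minute 43 lies entirely inside B → drops out.
minute 48 to minute 52 lies entirely inside B → drops out.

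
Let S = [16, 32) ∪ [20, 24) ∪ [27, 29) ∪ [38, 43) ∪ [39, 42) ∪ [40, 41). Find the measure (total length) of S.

Merged: [16, 32), [38, 43).
Lengths: 16 + 5 = 21.

21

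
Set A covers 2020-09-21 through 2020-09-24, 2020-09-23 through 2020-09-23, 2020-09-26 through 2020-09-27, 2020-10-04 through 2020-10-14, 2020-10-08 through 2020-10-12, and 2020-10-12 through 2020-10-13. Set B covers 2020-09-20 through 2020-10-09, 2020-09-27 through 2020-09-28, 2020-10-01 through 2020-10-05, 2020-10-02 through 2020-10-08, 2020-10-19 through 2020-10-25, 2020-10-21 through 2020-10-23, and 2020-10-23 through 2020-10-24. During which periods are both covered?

2020-09-21 through 2020-09-24, 2020-09-26 through 2020-09-27, 2020-10-04 through 2020-10-09

A, merged: 2020-09-21 through 2020-09-24, 2020-09-26 through 2020-09-27, 2020-10-04 through 2020-10-14.
B, merged: 2020-09-20 through 2020-10-09, 2020-10-19 through 2020-10-25.
2020-09-21 through 2020-09-24 overlaps B on 2020-09-21 through 2020-09-24.
2020-09-26 through 2020-09-27 overlaps B on 2020-09-26 through 2020-09-27.
2020-10-04 through 2020-10-14 overlaps B on 2020-10-04 through 2020-10-09.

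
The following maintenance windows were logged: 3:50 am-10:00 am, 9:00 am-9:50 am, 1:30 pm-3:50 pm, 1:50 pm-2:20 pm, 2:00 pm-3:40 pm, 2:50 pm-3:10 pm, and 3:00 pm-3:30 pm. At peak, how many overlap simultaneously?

At 3:00 pm, 4 of the intervals are simultaneously active.
No point has more.

4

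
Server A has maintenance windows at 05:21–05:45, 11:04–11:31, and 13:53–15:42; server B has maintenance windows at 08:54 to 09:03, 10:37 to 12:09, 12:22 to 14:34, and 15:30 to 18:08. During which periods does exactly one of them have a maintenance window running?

05:21–05:45, 08:54–09:03, 10:37–11:04, 11:31–12:09, 12:22–13:53, 14:34–15:30, 15:42–18:08

Only in the first: 05:21–05:45, 14:34–15:30.
Only in the second: 08:54–09:03, 10:37–11:04, 11:31–12:09, 12:22–13:53, 15:42–18:08.
Together these are the periods covered by exactly one.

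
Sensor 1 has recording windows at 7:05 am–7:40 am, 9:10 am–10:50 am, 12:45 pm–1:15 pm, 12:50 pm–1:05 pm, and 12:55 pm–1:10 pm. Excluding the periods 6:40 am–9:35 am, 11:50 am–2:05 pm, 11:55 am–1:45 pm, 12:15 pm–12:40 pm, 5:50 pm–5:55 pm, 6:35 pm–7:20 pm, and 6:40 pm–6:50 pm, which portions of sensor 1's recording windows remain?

9:35 am–10:50 am

A, merged: 7:05 am–7:40 am, 9:10 am–10:50 am, 12:45 pm–1:15 pm.
B, merged: 6:40 am–9:35 am, 11:50 am–2:05 pm, 5:50 pm–5:55 pm, 6:35 pm–7:20 pm.
7:05 am–7:40 am: entirely removed.
9:10 am–10:50 am \ B = 9:35 am–10:50 am.
12:45 pm–1:15 pm: entirely removed.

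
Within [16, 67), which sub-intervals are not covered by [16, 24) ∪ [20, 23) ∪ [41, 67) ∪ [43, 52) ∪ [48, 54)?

The merged coverage is [16, 24), [41, 67).
Gaps within [16, 67): [24, 41).

[24, 41)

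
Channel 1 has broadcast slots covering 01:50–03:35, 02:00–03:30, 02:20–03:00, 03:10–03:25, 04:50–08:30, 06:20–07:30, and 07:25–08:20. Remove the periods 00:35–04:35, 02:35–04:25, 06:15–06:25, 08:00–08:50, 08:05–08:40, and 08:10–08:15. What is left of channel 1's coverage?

04:50-06:15, 06:25-08:00

Merge the first list: 01:50-03:35, 04:50-08:30.
Merge the second list: 00:35-04:35, 06:15-06:25, 08:00-08:50.
01:50-03:35 lies entirely inside B → drops out.
04:50-08:30 with B removed leaves 04:50-06:15, 06:25-08:00.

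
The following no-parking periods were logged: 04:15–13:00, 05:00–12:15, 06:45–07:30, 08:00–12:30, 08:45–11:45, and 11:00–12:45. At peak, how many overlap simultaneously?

Walk the sorted start/end points keeping a running depth.
The depth first hits 5 at 11:00.

5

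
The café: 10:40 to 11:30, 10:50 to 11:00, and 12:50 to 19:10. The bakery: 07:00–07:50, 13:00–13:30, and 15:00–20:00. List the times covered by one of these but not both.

07:00–07:50, 10:40–11:30, 12:50–13:00, 13:30–15:00, 19:10–20:00

First set merges to 10:40–11:30, 12:50–19:10.
A \ B = 10:40–11:30, 12:50–13:00, 13:30–15:00.
B \ A = 07:00–07:50, 19:10–20:00.
Union of the two gives the symmetric difference.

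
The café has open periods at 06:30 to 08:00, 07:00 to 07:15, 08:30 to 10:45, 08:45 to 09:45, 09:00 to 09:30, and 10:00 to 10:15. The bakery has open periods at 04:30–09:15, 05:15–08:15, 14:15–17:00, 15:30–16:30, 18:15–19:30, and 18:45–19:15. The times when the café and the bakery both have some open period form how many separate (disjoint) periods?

Merge the first list: 06:30-08:00, 08:30-10:45.
Merge the second list: 04:30-09:15, 14:15-17:00, 18:15-19:30.
A ∩ B = 06:30-08:00, 08:30-09:15.
That is 2 disjoint pieces.

2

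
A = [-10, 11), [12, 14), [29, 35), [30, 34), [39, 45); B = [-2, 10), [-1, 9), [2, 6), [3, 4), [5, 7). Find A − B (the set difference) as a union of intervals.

A, merged: [-10, 11), [12, 14), [29, 35), [39, 45).
B, merged: [-2, 10).
[-10, 11) \ B = [-10, -2), [10, 11).
[12, 14): nothing removed.
[29, 35): nothing removed.
[39, 45): nothing removed.

[-10, -2) ∪ [10, 11) ∪ [12, 14) ∪ [29, 35) ∪ [39, 45)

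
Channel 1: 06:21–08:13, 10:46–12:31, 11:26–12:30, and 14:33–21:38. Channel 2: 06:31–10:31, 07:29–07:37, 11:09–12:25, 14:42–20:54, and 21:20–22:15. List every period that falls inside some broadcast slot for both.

First set merges to 06:21-08:13, 10:46-12:31, 14:33-21:38.
Second set merges to 06:31-10:31, 11:09-12:25, 14:42-20:54, 21:20-22:15.
06:21-08:13 meets the second set on 06:31-08:13.
10:46-12:31 meets the second set on 11:09-12:25.
14:33-21:38 meets the second set on 14:42-20:54, 21:20-21:38.

06:31-08:13, 11:09-12:25, 14:42-20:54, 21:20-21:38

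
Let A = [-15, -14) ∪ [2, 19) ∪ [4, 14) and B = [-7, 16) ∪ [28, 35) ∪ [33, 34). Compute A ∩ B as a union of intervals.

[2, 16)

A, merged: [-15, -14), [2, 19).
B, merged: [-7, 16), [28, 35).
[-15, -14): no overlap with the second set.
[2, 19) meets the second set on [2, 16).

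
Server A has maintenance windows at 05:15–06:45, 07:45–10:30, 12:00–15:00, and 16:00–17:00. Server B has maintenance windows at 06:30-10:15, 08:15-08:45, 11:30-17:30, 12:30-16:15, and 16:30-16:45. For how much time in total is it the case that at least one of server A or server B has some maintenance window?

11 h 15 min

B, merged: 06:30–10:15, 11:30–17:30.
A ∪ B = 05:15–10:30, 11:30–17:30.
Total: 5 h 15 min + 6 h = 11 h 15 min.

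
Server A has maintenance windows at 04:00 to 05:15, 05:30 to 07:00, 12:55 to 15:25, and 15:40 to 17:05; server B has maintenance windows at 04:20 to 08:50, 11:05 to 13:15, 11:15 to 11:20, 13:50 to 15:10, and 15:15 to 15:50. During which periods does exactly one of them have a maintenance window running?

Second set merges to 04:20–08:50, 11:05–13:15, 13:50–15:10, 15:15–15:50.
Only in the first: 04:00–04:20, 13:15–13:50, 15:10–15:15, 15:50–17:05.
Only in the second: 05:15–05:30, 07:00–08:50, 11:05–12:55, 15:25–15:40.
Together these are the periods covered by exactly one.

04:00–04:20, 05:15–05:30, 07:00–08:50, 11:05–12:55, 13:15–13:50, 15:10–15:15, 15:25–15:40, 15:50–17:05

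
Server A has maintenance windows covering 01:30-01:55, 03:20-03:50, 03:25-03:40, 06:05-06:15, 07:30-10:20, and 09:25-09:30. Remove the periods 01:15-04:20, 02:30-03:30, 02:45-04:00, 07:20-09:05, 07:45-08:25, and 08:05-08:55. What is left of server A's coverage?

06:05–06:15, 09:05–10:20

First set merges to 01:30–01:55, 03:20–03:50, 06:05–06:15, 07:30–10:20.
Second set merges to 01:15–04:20, 07:20–09:05.
01:30–01:55: entirely removed.
03:20–03:50: entirely removed.
06:05–06:15: nothing removed.
07:30–10:20 \ B = 09:05–10:20.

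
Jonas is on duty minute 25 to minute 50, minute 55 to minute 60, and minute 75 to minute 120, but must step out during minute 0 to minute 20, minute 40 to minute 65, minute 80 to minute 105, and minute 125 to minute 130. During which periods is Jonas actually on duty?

minute 25 to minute 50 minus B → minute 25 to minute 40.
minute 55 to minute 60: fully covered by B → removed.
minute 75 to minute 120 minus B → minute 75 to minute 80, minute 105 to minute 120.

minute 25 to minute 40, minute 75 to minute 80, minute 105 to minute 120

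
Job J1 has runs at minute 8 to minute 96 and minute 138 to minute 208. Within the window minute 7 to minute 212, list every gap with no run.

Covered (merged): minute 8 to minute 96, minute 138 to minute 208.
Complement within minute 7 to minute 212: minute 7 to minute 8, minute 96 to minute 138, minute 208 to minute 212.

minute 7 to minute 8, minute 96 to minute 138, minute 208 to minute 212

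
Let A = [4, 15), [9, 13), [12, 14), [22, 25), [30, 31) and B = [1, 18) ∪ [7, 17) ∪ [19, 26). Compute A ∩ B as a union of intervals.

Merge the first list: [4, 15), [22, 25), [30, 31).
Merge the second list: [1, 18), [19, 26).
[4, 15) meets the second set on [4, 15).
[22, 25) meets the second set on [22, 25).
[30, 31): no overlap with the second set.

[4, 15) ∪ [22, 25)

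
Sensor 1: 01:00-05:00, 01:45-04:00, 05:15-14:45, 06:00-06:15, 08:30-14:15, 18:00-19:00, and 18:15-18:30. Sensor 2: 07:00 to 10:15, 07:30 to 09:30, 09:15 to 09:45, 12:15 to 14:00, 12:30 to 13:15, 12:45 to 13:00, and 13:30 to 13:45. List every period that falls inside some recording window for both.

First set merges to 01:00-05:00, 05:15-14:45, 18:00-19:00.
Second set merges to 07:00-10:15, 12:15-14:00.
01:00-05:00 falls entirely outside B.
05:15-14:45 overlaps B on 07:00-10:15, 12:15-14:00.
18:00-19:00 falls entirely outside B.

07:00-10:15, 12:15-14:00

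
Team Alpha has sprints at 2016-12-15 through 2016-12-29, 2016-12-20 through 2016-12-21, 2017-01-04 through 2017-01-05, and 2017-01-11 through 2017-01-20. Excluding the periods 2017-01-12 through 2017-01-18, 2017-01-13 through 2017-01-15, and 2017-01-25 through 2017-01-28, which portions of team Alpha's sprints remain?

2016-12-15 through 2016-12-29, 2017-01-04 through 2017-01-05, 2017-01-11 through 2017-01-11, 2017-01-19 through 2017-01-20

A, merged: 2016-12-15 through 2016-12-29, 2017-01-04 through 2017-01-05, 2017-01-11 through 2017-01-20.
B, merged: 2017-01-12 through 2017-01-18, 2017-01-25 through 2017-01-28.
2016-12-15 through 2016-12-29: no B overlap → unchanged.
2017-01-04 through 2017-01-05: no B overlap → unchanged.
2017-01-11 through 2017-01-20 minus B → 2017-01-11 through 2017-01-11, 2017-01-19 through 2017-01-20.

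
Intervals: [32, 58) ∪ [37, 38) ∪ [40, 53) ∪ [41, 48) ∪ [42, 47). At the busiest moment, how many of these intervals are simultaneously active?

4

Walk the sorted start/end points keeping a running depth.
The depth first hits 4 at 42.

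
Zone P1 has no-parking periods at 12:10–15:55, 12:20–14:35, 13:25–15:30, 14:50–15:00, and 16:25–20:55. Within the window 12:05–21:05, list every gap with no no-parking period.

The merged coverage is 12:10–15:55, 16:25–20:55.
Gaps within 12:05–21:05: 12:05–12:10, 15:55–16:25, 20:55–21:05.

12:05–12:10, 15:55–16:25, 20:55–21:05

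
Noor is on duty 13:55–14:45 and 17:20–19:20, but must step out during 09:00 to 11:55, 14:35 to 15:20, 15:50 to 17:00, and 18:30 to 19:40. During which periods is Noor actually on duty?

13:55-14:35, 17:20-18:30

13:55-14:45 minus B → 13:55-14:35.
17:20-19:20 minus B → 17:20-18:30.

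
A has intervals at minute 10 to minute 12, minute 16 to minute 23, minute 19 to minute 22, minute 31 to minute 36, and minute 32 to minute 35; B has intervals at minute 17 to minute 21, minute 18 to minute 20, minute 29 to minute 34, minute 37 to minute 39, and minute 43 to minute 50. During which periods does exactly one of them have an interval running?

First set merges to minute 10 to minute 12, minute 16 to minute 23, minute 31 to minute 36.
Second set merges to minute 17 to minute 21, minute 29 to minute 34, minute 37 to minute 39, minute 43 to minute 50.
A but not B: minute 10 to minute 12, minute 16 to minute 17, minute 21 to minute 23, minute 34 to minute 36.
B but not A: minute 29 to minute 31, minute 37 to minute 39, minute 43 to minute 50.
Combining gives A △ B.

minute 10 to minute 12, minute 16 to minute 17, minute 21 to minute 23, minute 29 to minute 31, minute 34 to minute 36, minute 37 to minute 39, minute 43 to minute 50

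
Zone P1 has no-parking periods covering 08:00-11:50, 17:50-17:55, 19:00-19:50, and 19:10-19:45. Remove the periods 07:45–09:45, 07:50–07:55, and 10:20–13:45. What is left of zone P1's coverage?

A, merged: 08:00-11:50, 17:50-17:55, 19:00-19:50.
B, merged: 07:45-09:45, 10:20-13:45.
08:00-11:50 minus B → 09:45-10:20.
17:50-17:55: no B overlap → unchanged.
19:00-19:50: no B overlap → unchanged.

09:45-10:20, 17:50-17:55, 19:00-19:50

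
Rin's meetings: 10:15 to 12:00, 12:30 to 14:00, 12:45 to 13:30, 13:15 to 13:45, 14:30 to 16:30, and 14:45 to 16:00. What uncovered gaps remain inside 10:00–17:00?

Covered (merged): 10:15–12:00, 12:30–14:00, 14:30–16:30.
Uncovered inside 10:00–17:00: 10:00–10:15, 12:00–12:30, 14:00–14:30, 16:30–17:00.

10:00–10:15, 12:00–12:30, 14:00–14:30, 16:30–17:00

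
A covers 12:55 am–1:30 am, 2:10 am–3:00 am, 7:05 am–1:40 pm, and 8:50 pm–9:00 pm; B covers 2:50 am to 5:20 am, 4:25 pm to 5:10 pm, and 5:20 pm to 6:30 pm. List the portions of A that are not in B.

12:55 am–1:30 am, 2:10 am–2:50 am, 7:05 am–1:40 pm, 8:50 pm–9:00 pm

12:55 am–1:30 am is untouched.
2:10 am–3:00 am with B removed leaves 2:10 am–2:50 am.
7:05 am–1:40 pm is untouched.
8:50 pm–9:00 pm is untouched.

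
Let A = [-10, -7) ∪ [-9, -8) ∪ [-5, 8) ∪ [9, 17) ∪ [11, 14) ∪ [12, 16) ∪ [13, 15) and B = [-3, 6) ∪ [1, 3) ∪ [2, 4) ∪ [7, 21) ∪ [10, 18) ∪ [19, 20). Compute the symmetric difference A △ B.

[-10, -7) ∪ [-5, -3) ∪ [6, 7) ∪ [8, 9) ∪ [17, 21)

Merge the first list: [-10, -7), [-5, 8), [9, 17).
Merge the second list: [-3, 6), [7, 21).
Only in the first: [-10, -7), [-5, -3), [6, 7).
Only in the second: [8, 9), [17, 21).
Together these are the periods covered by exactly one.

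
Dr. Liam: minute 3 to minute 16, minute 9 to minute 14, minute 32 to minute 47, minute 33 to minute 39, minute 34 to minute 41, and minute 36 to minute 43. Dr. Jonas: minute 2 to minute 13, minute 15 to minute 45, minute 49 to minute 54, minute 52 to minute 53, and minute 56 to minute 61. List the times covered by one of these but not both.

minute 2 to minute 3, minute 13 to minute 15, minute 16 to minute 32, minute 45 to minute 47, minute 49 to minute 54, minute 56 to minute 61

A, merged: minute 3 to minute 16, minute 32 to minute 47.
B, merged: minute 2 to minute 13, minute 15 to minute 45, minute 49 to minute 54, minute 56 to minute 61.
A but not B: minute 13 to minute 15, minute 45 to minute 47.
B but not A: minute 2 to minute 3, minute 16 to minute 32, minute 49 to minute 54, minute 56 to minute 61.
Combining gives A △ B.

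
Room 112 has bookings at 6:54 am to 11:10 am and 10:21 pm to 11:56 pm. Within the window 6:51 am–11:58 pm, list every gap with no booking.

6:51 am-6:54 am, 11:10 am-10:21 pm, 11:56 pm-11:58 pm

After merging, the occupied span is 6:54 am-11:10 am, 10:21 pm-11:56 pm.
Gaps within 6:51 am-11:58 pm: 6:51 am-6:54 am, 11:10 am-10:21 pm, 11:56 pm-11:58 pm.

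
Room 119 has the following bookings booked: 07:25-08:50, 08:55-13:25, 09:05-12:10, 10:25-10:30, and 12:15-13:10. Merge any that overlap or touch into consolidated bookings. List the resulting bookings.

07:25–08:50, 08:55–13:25

08:55–13:25 is disjoint → start new block.
09:05–12:10 overlaps/touches 08:55–13:25 → extend to 08:55–13:25.
10:25–10:30 overlaps/touches 08:55–13:25 → extend to 08:55–13:25.
12:15–13:10 overlaps/touches 08:55–13:25 → extend to 08:55–13:25.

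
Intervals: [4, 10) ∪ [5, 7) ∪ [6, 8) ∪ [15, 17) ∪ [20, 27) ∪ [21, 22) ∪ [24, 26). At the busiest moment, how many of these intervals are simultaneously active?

Sweep endpoints in order; track running count of active intervals.
Peak of 3 reached at 6.

3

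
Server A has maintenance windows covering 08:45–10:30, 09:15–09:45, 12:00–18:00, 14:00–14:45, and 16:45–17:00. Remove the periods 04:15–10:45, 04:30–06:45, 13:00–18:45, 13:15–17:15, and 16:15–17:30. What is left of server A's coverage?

Merge the first list: 08:45–10:30, 12:00–18:00.
Merge the second list: 04:15–10:45, 13:00–18:45.
08:45–10:30: entirely removed.
12:00–18:00 \ B = 12:00–13:00.

12:00–13:00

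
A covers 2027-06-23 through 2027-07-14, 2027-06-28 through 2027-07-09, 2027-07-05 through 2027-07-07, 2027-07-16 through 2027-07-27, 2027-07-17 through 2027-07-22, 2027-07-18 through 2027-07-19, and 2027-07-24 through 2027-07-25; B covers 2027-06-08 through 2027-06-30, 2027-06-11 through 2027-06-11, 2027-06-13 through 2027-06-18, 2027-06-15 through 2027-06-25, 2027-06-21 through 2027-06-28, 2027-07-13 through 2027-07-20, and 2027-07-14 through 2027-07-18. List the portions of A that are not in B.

2027-07-01 through 2027-07-12, 2027-07-21 through 2027-07-27

A, merged: 2027-06-23 through 2027-07-14, 2027-07-16 through 2027-07-27.
B, merged: 2027-06-08 through 2027-06-30, 2027-07-13 through 2027-07-20.
2027-06-23 through 2027-07-14 \ B = 2027-07-01 through 2027-07-12.
2027-07-16 through 2027-07-27 \ B = 2027-07-21 through 2027-07-27.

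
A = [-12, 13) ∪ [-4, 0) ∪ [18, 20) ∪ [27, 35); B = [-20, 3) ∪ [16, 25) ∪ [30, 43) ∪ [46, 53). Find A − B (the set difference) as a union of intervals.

Merge the first list: [-12, 13), [18, 20), [27, 35).
[-12, 13) minus B → [3, 13).
[18, 20): fully covered by B → removed.
[27, 35) minus B → [27, 30).

[3, 13) ∪ [27, 30)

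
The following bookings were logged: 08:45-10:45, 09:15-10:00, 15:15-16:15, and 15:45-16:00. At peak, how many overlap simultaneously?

Sweep endpoints in order; track running count of active intervals.
Peak of 2 reached at 09:15.

2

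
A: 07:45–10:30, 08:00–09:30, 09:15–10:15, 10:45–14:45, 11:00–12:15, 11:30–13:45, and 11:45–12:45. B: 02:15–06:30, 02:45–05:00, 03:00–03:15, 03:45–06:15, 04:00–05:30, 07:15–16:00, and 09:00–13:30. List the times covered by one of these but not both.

First set merges to 07:45-10:30, 10:45-14:45.
Second set merges to 02:15-06:30, 07:15-16:00.
A \ B = none.
B \ A = 02:15-06:30, 07:15-07:45, 10:30-10:45, 14:45-16:00.
Union of the two gives the symmetric difference.

02:15-06:30, 07:15-07:45, 10:30-10:45, 14:45-16:00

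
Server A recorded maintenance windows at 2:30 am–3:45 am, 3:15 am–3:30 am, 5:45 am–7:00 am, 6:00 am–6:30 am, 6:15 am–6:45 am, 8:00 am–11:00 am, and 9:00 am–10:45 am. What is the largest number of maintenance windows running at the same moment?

3

Walk the sorted start/end points keeping a running depth.
The depth first hits 3 at 6:15 am.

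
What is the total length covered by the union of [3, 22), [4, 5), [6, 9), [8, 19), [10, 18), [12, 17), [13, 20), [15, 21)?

Merged: [3, 22).
Length: 19.

19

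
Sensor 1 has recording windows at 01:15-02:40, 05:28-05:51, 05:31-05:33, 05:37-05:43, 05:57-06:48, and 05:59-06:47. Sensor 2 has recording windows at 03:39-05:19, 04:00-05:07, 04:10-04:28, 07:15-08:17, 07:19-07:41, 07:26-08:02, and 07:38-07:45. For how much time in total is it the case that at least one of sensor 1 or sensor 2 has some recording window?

Merge the first list: 01:15–02:40, 05:28–05:51, 05:57–06:48.
Merge the second list: 03:39–05:19, 07:15–08:17.
A ∪ B = 01:15–02:40, 03:39–05:19, 05:28–05:51, 05:57–06:48, 07:15–08:17.
Total: 1 h 25 min + 1 h 40 min + 23 min + 51 min + 1 h 2 min = 5 h 21 min.

5 h 21 min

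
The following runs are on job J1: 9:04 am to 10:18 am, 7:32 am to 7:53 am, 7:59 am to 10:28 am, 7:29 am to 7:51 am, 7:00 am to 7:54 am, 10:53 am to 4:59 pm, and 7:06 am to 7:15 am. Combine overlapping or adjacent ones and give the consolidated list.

Sort by start: 7:00 am–7:54 am, 7:06 am–7:15 am, 7:29 am–7:51 am, 7:32 am–7:53 am, 7:59 am–10:28 am, 9:04 am–10:18 am, 10:53 am–4:59 pm.
7:06 am–7:15 am overlaps/touches 7:00 am–7:54 am → extend to 7:00 am–7:54 am.
7:29 am–7:51 am overlaps/touches 7:00 am–7:54 am → extend to 7:00 am–7:54 am.
7:32 am–7:53 am overlaps/touches 7:00 am–7:54 am → extend to 7:00 am–7:54 am.
7:59 am–10:28 am is disjoint → start new block.
9:04 am–10:18 am overlaps/touches 7:59 am–10:28 am → extend to 7:59 am–10:28 am.
10:53 am–4:59 pm is disjoint → start new block.

7:00 am–7:54 am, 7:59 am–10:28 am, 10:53 am–4:59 pm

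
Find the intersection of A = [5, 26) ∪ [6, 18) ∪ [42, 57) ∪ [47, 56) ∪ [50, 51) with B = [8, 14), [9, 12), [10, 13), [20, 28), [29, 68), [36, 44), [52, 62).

Merge the first list: [5, 26), [42, 57).
Merge the second list: [8, 14), [20, 28), [29, 68).
[5, 26) meets the second set on [8, 14), [20, 26).
[42, 57) meets the second set on [42, 57).

[8, 14) ∪ [20, 26) ∪ [42, 57)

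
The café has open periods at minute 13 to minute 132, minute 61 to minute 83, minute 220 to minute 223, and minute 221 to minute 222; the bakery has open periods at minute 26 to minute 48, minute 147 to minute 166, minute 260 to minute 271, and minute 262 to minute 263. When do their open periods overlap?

minute 26 to minute 48

A, merged: minute 13 to minute 132, minute 220 to minute 223.
B, merged: minute 26 to minute 48, minute 147 to minute 166, minute 260 to minute 271.
minute 13 to minute 132 overlaps B on minute 26 to minute 48.
minute 220 to minute 223 falls entirely outside B.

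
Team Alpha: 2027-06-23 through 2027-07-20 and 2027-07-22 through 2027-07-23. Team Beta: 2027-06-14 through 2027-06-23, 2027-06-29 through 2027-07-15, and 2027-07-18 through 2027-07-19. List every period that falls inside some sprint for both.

2027-06-23 through 2027-07-20 ∩ B → 2027-06-23 through 2027-06-23, 2027-06-29 through 2027-07-15, 2027-07-18 through 2027-07-19.
2027-07-22 through 2027-07-23 meets no B interval.

2027-06-23 through 2027-06-23, 2027-06-29 through 2027-07-15, 2027-07-18 through 2027-07-19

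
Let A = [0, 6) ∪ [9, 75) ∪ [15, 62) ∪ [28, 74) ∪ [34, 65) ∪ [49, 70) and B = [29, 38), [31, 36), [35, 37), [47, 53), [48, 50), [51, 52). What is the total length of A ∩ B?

15

Merge the first list: [0, 6), [9, 75).
Merge the second list: [29, 38), [47, 53).
A ∩ B = [29, 38), [47, 53).
Total: 9 + 6 = 15.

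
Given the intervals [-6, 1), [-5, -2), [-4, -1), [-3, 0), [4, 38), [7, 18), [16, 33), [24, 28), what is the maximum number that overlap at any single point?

4

At -3, 4 of the intervals are simultaneously active.
No point has more.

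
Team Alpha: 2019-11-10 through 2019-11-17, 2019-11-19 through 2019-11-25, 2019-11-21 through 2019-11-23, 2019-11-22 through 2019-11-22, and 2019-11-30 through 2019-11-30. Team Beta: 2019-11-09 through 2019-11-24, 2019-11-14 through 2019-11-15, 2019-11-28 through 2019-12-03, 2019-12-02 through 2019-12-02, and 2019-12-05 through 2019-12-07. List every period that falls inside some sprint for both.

2019-11-10 through 2019-11-17, 2019-11-19 through 2019-11-24, 2019-11-30 through 2019-11-30

Merge the first list: 2019-11-10 through 2019-11-17, 2019-11-19 through 2019-11-25, 2019-11-30 through 2019-11-30.
Merge the second list: 2019-11-09 through 2019-11-24, 2019-11-28 through 2019-12-03, 2019-12-05 through 2019-12-07.
2019-11-10 through 2019-11-17 overlaps B on 2019-11-10 through 2019-11-17.
2019-11-19 through 2019-11-25 overlaps B on 2019-11-19 through 2019-11-24.
2019-11-30 through 2019-11-30 overlaps B on 2019-11-30 through 2019-11-30.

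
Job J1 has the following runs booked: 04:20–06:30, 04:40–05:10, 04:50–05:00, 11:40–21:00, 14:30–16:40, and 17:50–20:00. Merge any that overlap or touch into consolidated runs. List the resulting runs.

04:20–06:30, 11:40–21:00

04:40–05:10 overlaps/touches 04:20–06:30 → extend to 04:20–06:30.
04:50–05:00 overlaps/touches 04:20–06:30 → extend to 04:20–06:30.
11:40–21:00 is disjoint → start new block.
14:30–16:40 overlaps/touches 11:40–21:00 → extend to 11:40–21:00.
17:50–20:00 overlaps/touches 11:40–21:00 → extend to 11:40–21:00.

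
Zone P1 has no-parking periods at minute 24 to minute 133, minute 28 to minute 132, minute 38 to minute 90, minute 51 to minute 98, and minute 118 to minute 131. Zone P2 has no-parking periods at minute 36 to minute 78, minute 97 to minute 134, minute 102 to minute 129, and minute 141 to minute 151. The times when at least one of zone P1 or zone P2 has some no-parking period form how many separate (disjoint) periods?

2

Merge the first list: minute 24 to minute 133.
Merge the second list: minute 36 to minute 78, minute 97 to minute 134, minute 141 to minute 151.
A ∪ B = minute 24 to minute 134, minute 141 to minute 151.
That is 2 disjoint pieces.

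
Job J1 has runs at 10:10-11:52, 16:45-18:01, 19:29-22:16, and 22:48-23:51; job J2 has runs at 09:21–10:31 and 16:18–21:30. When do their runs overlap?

10:10–11:52 meets the second set on 10:10–10:31.
16:45–18:01 meets the second set on 16:45–18:01.
19:29–22:16 meets the second set on 19:29–21:30.
22:48–23:51: no overlap with the second set.

10:10–10:31, 16:45–18:01, 19:29–21:30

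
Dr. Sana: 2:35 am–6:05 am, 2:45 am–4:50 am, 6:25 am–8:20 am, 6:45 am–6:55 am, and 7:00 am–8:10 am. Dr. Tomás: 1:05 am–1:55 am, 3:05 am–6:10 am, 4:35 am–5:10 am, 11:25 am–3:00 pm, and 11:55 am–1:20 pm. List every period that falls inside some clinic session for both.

First set merges to 2:35 am–6:05 am, 6:25 am–8:20 am.
Second set merges to 1:05 am–1:55 am, 3:05 am–6:10 am, 11:25 am–3:00 pm.
2:35 am–6:05 am overlaps B on 3:05 am–6:05 am.
6:25 am–8:20 am falls entirely outside B.

3:05 am–6:05 am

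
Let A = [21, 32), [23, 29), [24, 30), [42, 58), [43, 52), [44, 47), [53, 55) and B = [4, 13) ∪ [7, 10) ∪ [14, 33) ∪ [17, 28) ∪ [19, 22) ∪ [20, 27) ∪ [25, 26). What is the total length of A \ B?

16

First set merges to [21, 32), [42, 58).
Second set merges to [4, 13), [14, 33).
A \ B = [42, 58).
Total: 16.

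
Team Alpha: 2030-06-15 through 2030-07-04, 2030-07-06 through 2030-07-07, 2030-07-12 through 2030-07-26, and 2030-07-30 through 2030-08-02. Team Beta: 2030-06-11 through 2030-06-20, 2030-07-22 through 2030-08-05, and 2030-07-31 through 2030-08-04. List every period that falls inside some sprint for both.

2030-06-15 through 2030-06-20, 2030-07-22 through 2030-07-26, 2030-07-30 through 2030-08-02

Merge the second list: 2030-06-11 through 2030-06-20, 2030-07-22 through 2030-08-05.
2030-06-15 through 2030-07-04 ∩ B → 2030-06-15 through 2030-06-20.
2030-07-06 through 2030-07-07 meets no B interval.
2030-07-12 through 2030-07-26 ∩ B → 2030-07-22 through 2030-07-26.
2030-07-30 through 2030-08-02 ∩ B → 2030-07-30 through 2030-08-02.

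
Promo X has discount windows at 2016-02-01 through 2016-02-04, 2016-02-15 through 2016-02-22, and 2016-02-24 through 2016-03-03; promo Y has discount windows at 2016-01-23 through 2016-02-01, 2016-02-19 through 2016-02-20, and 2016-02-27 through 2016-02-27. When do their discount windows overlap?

2016-02-01 through 2016-02-04 meets the second set on 2016-02-01 through 2016-02-01.
2016-02-15 through 2016-02-22 meets the second set on 2016-02-19 through 2016-02-20.
2016-02-24 through 2016-03-03 meets the second set on 2016-02-27 through 2016-02-27.

2016-02-01 through 2016-02-01, 2016-02-19 through 2016-02-20, 2016-02-27 through 2016-02-27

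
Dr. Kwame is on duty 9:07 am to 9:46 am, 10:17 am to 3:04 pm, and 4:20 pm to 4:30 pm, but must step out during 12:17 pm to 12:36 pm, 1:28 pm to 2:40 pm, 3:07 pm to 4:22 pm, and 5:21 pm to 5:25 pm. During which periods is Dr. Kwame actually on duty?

9:07 am-9:46 am is untouched.
10:17 am-3:04 pm with B removed leaves 10:17 am-12:17 pm, 12:36 pm-1:28 pm, 2:40 pm-3:04 pm.
4:20 pm-4:30 pm with B removed leaves 4:22 pm-4:30 pm.

9:07 am-9:46 am, 10:17 am-12:17 pm, 12:36 pm-1:28 pm, 2:40 pm-3:04 pm, 4:22 pm-4:30 pm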